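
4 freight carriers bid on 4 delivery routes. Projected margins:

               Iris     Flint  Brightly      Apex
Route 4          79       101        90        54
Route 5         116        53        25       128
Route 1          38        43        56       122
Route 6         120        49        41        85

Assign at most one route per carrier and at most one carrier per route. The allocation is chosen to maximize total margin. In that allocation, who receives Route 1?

Brightly receives Route 1.

Optimal: Iris→Route 6 ($120k), Flint→Route 4 ($101k), Brightly→Route 1 ($56k), Apex→Route 5 ($128k) — total 120+101+56+128 = $405k.
Next-best assignment: Iris→Route 6, Flint→Route 5, Brightly→Route 4, Apex→Route 1 = $385k.
Checked against all permutations: $405k is optimal.
Brightly's own top route is Route 4 ($90k), but forcing Brightly→Route 4 and reassigning the rest optimally gives only $385k — worse by 20.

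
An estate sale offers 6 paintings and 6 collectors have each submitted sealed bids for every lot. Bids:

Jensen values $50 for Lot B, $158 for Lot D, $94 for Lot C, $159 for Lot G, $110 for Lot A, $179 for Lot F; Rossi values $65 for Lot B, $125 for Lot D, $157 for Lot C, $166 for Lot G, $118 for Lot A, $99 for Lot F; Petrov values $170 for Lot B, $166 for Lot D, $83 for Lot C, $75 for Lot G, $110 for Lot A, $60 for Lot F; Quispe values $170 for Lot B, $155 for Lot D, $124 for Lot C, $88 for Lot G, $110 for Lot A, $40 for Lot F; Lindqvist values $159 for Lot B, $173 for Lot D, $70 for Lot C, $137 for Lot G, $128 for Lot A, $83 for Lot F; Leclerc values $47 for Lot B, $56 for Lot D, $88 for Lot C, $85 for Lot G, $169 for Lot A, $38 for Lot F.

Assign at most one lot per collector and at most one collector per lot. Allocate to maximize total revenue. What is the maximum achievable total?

This is a one-to-one assignment (maximum-weight bipartite matching).
Optimal: Jensen→Lot F ($179), Rossi→Lot G ($166), Petrov→Lot B ($170), Quispe→Lot C ($124), Lindqvist→Lot D ($173), Leclerc→Lot A ($169) — total 179+166+170+124+173+169 = $981.
Next-best assignment: Jensen→Lot F, Rossi→Lot C, Petrov→Lot D, Quispe→Lot B, Lindqvist→Lot G, Leclerc→Lot A = $978.
No other one-to-one assignment exceeds $981.

Maximum total: $981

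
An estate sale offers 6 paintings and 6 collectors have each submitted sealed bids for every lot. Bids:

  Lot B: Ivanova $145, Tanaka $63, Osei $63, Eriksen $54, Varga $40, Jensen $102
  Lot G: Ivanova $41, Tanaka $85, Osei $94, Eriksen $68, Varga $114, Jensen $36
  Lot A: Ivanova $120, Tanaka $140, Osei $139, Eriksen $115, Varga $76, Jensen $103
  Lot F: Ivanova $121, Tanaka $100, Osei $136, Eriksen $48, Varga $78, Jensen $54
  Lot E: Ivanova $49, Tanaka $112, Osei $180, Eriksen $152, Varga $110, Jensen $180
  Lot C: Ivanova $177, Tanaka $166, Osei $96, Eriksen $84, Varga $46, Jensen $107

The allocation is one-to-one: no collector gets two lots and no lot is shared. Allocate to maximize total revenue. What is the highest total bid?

Max total: $856

This is the linear assignment problem.
Optimal: Ivanova→Lot B ($145), Tanaka→Lot C ($166), Osei→Lot F ($136), Eriksen→Lot A ($115), Varga→Lot G ($114), Jensen→Lot E ($180) — total 145+166+136+115+114+180 = $856.
Column-greedy (each lot in turn goes to its best remaining collector) gives $799, worse by 57.
Next-best assignment: Ivanova→Lot C, Tanaka→Lot A, Osei→Lot F, Eriksen→Lot E, Varga→Lot G, Jensen→Lot B = $821.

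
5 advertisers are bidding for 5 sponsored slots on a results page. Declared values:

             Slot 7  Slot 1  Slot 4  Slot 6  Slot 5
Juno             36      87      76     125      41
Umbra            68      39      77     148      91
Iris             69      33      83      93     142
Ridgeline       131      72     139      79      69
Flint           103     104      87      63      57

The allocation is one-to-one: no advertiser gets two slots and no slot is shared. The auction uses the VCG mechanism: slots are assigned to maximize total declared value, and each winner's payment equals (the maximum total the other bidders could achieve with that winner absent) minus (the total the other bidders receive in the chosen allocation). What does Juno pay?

Efficient allocation: Juno→Slot 1 ($87), Umbra→Slot 6 ($148), Iris→Slot 5 ($142), Ridgeline→Slot 4 ($139), Flint→Slot 7 ($103); total welfare W = $619.
Juno receives Slot 1 at value $87, so the others get W − 87 = $532.
Without Juno: best allocation of the remaining 4 bidders over all 5 slots is Umbra→Slot 6 ($148), Iris→Slot 5 ($142), Ridgeline→Slot 4 ($139), Flint→Slot 1 ($104), total $533.
VCG payment = (others' best without Juno) − (others' welfare with Juno) = 533 − 532 = $1.

Juno pays $1.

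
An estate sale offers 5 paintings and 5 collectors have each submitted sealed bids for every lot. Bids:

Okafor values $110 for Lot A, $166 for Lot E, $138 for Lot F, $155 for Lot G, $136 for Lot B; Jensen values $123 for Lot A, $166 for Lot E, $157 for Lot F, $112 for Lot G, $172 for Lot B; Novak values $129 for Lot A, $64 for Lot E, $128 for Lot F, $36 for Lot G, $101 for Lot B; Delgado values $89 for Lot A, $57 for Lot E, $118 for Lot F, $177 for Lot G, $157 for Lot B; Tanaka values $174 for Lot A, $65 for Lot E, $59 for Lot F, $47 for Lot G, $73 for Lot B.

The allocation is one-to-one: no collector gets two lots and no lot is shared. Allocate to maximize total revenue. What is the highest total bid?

Optimal: Okafor→Lot E ($166), Jensen→Lot B ($172), Novak→Lot F ($128), Delgado→Lot G ($177), Tanaka→Lot A ($174) — total 166+172+128+177+174 = $817.
Row-greedy (each collector in turn takes its best remaining lot) gives $703, worse by 114.

Maximum total: $817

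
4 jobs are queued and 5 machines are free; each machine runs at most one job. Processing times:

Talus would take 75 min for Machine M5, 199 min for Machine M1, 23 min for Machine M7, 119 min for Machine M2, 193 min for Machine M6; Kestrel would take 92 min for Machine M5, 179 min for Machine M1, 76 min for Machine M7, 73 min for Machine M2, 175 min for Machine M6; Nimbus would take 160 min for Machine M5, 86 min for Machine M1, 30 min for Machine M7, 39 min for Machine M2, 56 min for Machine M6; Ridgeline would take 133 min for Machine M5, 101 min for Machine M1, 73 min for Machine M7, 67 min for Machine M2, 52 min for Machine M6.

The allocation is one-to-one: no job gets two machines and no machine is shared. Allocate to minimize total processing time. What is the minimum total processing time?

Min total: 206 min

This is a one-to-one assignment (minimum-cost bipartite matching).
Optimal: Talus→Machine M7 (23 min), Kestrel→Machine M5 (92 min), Nimbus→Machine M2 (39 min), Ridgeline→Machine M6 (52 min) — total 23+92+39+52 = 206 min.
Next-best assignment: Talus→Machine M5, Kestrel→Machine M2, Nimbus→Machine M7, Ridgeline→Machine M6 = 230 min.
No other one-to-one assignment undercuts 206 min.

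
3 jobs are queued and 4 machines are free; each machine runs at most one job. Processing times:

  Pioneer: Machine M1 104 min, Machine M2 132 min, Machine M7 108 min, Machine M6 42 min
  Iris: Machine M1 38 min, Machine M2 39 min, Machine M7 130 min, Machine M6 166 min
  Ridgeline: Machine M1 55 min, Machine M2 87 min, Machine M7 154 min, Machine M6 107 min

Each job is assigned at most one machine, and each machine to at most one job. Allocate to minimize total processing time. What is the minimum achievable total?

Treat this as an assignment problem: match each job to one machine.
Optimal: Pioneer→Machine M6 (42 min), Iris→Machine M2 (39 min), Ridgeline→Machine M1 (55 min) — total 42+39+55 = 136 min.
Row-greedy (each job in turn takes its cheapest remaining machine) gives 167 min, worse by 31.

Min total: 136 min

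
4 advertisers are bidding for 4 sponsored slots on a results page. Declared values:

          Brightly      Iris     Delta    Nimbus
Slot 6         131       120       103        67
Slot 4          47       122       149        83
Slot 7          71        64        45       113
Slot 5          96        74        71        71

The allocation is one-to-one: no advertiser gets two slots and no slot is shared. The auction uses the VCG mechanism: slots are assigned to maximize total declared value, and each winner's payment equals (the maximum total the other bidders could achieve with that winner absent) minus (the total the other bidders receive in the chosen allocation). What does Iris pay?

Iris pays $35.

Efficient allocation: Brightly→Slot 5 ($96), Iris→Slot 6 ($120), Delta→Slot 4 ($149), Nimbus→Slot 7 ($113); total welfare W = $478.
Iris receives Slot 6 at value $120, so the others get W − 120 = $358.
Without Iris: best allocation of the remaining 3 bidders over all 4 slots is Brightly→Slot 6 ($131), Delta→Slot 4 ($149), Nimbus→Slot 7 ($113), total $393.
VCG payment = (others' best without Iris) − (others' welfare with Iris) = 393 − 358 = $35.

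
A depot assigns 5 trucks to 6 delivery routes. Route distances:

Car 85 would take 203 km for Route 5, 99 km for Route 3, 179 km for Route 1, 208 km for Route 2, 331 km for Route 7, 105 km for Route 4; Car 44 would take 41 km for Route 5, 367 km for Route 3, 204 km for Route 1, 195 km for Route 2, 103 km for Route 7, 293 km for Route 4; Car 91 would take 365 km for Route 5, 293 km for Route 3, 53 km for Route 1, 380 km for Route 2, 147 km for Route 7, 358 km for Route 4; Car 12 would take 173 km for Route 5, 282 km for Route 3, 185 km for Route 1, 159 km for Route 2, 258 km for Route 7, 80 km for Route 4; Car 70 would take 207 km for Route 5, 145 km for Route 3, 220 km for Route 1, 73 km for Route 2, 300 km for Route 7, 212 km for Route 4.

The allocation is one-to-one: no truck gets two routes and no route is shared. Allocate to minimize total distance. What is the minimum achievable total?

This is a one-to-one assignment (minimum-cost bipartite matching).
Optimal: Car 85→Route 3 (99 km), Car 44→Route 5 (41 km), Car 91→Route 1 (53 km), Car 12→Route 4 (80 km), Car 70→Route 2 (73 km) — total 99+41+53+80+73 = 346 km.
Column-greedy (each route in turn goes to its cheapest remaining truck) gives 524 km, worse by 178.
Next-best assignment: Car 85→Route 3, Car 44→Route 7, Car 91→Route 1, Car 12→Route 4, Car 70→Route 2 = 408 km.
Swapping Car 12↔Car 91 (Car 12→Route 1 185 km, Car 91→Route 4 358 km) adds 410.
Checked against all permutations: 346 km is optimal.

Min total: 346 km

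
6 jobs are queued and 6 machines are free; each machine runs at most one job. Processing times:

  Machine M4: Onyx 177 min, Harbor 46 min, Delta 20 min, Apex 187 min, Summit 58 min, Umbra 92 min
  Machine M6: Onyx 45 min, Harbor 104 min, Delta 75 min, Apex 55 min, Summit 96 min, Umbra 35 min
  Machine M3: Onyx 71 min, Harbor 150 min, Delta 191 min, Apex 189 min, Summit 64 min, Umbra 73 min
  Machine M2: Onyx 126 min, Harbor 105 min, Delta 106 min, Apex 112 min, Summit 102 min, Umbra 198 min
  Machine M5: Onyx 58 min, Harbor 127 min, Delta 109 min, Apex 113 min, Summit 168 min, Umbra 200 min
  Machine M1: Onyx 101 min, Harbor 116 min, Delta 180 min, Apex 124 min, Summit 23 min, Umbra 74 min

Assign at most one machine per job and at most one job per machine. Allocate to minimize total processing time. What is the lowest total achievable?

Optimal: Onyx→Machine M5 (58 min), Harbor→Machine M2 (105 min), Delta→Machine M4 (20 min), Apex→Machine M6 (55 min), Summit→Machine M1 (23 min), Umbra→Machine M3 (73 min) — total 58+105+20+55+23+73 = 334 min.
Min-entry greedy (repeatedly take the single cheapest remaining cell) gives 430 min, worse by 96.
Next-best assignment: Onyx→Machine M5, Harbor→Machine M4, Delta→Machine M2, Apex→Machine M6, Summit→Machine M1, Umbra→Machine M3 = 361 min.

Minimum total: 334 min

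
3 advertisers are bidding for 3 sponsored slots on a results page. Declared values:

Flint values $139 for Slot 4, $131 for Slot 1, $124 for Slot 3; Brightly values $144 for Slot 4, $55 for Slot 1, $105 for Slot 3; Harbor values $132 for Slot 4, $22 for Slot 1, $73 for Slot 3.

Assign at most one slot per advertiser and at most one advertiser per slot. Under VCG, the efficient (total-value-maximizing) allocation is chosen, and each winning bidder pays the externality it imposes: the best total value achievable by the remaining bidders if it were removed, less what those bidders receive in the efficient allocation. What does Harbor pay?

Efficient allocation: Flint→Slot 1 ($131), Brightly→Slot 3 ($105), Harbor→Slot 4 ($132); total welfare W = $368.
Harbor receives Slot 4 at value $132, so the others get W − 132 = $236.
Without Harbor: best allocation of the remaining 2 bidders over all 3 slots is Flint→Slot 1 ($131), Brightly→Slot 4 ($144), total $275.
VCG payment = (others' best without Harbor) − (others' welfare with Harbor) = 275 − 236 = $39.

Harbor pays $39.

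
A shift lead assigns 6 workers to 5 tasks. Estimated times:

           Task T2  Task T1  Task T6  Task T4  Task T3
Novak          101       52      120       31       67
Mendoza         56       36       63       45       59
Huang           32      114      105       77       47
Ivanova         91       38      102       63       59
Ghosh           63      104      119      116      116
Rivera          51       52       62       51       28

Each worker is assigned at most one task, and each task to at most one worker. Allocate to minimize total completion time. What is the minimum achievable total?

Minimum total: 192 min

Treat this as an assignment problem: match each worker to one task.
Optimal: Huang→Task T2 (32 min), Ivanova→Task T1 (38 min), Mendoza→Task T6 (63 min), Novak→Task T4 (31 min), Rivera→Task T3 (28 min) — total 32+38+63+31+28 = 192 min.
Swapping Ivanova↔Rivera (Ivanova→Task T3 59 min, Rivera→Task T1 52 min) adds 45.
Every other assignment is strictly worse.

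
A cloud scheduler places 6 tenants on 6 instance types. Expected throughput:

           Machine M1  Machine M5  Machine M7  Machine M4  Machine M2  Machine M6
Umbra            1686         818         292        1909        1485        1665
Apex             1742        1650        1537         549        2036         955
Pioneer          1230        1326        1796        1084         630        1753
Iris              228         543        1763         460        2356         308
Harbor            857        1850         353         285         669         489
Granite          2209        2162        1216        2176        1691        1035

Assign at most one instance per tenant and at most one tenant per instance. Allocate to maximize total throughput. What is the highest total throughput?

Maximum total: 11614 ops/s

Optimal: Umbra→Machine M4 (1909 ops/s), Apex→Machine M7 (1537 ops/s), Pioneer→Machine M6 (1753 ops/s), Iris→Machine M2 (2356 ops/s), Harbor→Machine M5 (1850 ops/s), Granite→Machine M1 (2209 ops/s) — total 1909+1537+1753+2356+1850+2209 = 11614 ops/s.
Column-greedy (each instance in turn goes to its best remaining tenant) gives 11075 ops/s, worse by 539.
Next-best assignment: Umbra→Machine M6, Apex→Machine M1, Pioneer→Machine M7, Iris→Machine M2, Harbor→Machine M5, Granite→Machine M4 = 11585 ops/s.
Every other assignment is strictly worse.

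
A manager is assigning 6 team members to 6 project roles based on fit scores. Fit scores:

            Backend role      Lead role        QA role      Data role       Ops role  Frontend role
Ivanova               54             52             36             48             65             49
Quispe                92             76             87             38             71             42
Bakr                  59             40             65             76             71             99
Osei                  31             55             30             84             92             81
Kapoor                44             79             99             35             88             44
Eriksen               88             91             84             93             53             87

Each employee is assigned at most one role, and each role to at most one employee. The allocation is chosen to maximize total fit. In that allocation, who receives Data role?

Optimal: Ivanova→Ops role (65 pts), Quispe→Backend role (92 pts), Bakr→Frontend role (99 pts), Osei→Data role (84 pts), Kapoor→QA role (99 pts), Eriksen→Lead role (91 pts) — total 65+92+99+84+99+91 = 530 pts.
Max-entry greedy (repeatedly take the single best remaining cell) gives 527 pts, worse by 3.
Next-best assignment: Ivanova→Lead role, Quispe→Backend role, Bakr→Frontend role, Osei→Ops role, Kapoor→QA role, Eriksen→Data role = 527 pts.
Osei's own top role is Ops role (92 pts), but forcing Osei→Ops role and reassigning the rest optimally gives only 527 pts — worse by 3.

Osei receives Data role.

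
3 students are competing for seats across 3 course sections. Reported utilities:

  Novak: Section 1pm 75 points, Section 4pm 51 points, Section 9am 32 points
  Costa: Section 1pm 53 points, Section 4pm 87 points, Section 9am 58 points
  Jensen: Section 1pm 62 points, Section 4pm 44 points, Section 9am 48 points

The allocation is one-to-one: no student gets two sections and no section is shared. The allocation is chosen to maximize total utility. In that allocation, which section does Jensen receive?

Jensen receives Section 9am.

This is a one-to-one assignment (maximum-weight bipartite matching).
Optimal: Novak→Section 1pm (75 points), Costa→Section 4pm (87 points), Jensen→Section 9am (48 points) — total 75+87+48 = 210 points.
Next-best assignment: Novak→Section 9am, Costa→Section 4pm, Jensen→Section 1pm = 181 points.
Every other assignment is strictly worse.
Jensen's own top section is Section 1pm (62 points), but forcing Jensen→Section 1pm and reassigning the rest optimally gives only 181 points — worse by 29.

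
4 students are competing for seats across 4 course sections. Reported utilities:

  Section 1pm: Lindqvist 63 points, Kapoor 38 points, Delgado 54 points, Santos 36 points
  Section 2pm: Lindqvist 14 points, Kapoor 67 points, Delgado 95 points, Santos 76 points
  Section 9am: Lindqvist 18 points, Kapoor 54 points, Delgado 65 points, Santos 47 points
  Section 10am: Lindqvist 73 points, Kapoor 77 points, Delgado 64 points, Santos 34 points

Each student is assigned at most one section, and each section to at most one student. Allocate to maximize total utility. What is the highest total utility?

Optimal: Lindqvist→Section 1pm (63 points), Kapoor→Section 10am (77 points), Delgado→Section 2pm (95 points), Santos→Section 9am (47 points) — total 63+77+95+47 = 282 points.
Row-greedy (each student in turn takes its best remaining section) gives 241 points, worse by 41.
Every other assignment is strictly worse.

Maximum total: 282 points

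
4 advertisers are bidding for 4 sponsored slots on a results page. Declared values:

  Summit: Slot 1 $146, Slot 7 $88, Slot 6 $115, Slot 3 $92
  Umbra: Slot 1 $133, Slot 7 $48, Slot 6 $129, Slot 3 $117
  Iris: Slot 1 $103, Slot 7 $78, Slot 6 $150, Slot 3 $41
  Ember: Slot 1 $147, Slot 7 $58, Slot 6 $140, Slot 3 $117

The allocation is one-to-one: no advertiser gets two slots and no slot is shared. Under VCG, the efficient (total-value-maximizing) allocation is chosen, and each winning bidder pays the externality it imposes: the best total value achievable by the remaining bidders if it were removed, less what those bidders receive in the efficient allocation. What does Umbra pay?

Umbra pays $28.

Efficient allocation: Summit→Slot 7 ($88), Umbra→Slot 3 ($117), Iris→Slot 6 ($150), Ember→Slot 1 ($147); total welfare W = $502.
Umbra receives Slot 3 at value $117, so the others get W − 117 = $385.
Without Umbra: best allocation of the remaining 3 bidders over all 4 slots is Summit→Slot 1 ($146), Iris→Slot 6 ($150), Ember→Slot 3 ($117), total $413.
VCG payment = (others' best without Umbra) − (others' welfare with Umbra) = 413 − 385 = $28.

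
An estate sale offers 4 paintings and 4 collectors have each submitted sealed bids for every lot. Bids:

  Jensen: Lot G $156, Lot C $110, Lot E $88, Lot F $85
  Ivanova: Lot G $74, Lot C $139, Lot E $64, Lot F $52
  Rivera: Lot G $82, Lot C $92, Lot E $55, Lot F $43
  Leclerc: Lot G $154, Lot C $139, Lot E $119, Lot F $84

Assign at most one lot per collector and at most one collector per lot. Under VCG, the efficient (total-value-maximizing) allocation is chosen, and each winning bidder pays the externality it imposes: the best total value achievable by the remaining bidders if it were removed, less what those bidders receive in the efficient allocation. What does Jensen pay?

Efficient allocation: Jensen→Lot G ($156), Ivanova→Lot C ($139), Rivera→Lot F ($43), Leclerc→Lot E ($119); total welfare W = $457.
Jensen receives Lot G at value $156, so the others get W − 156 = $301.
Without Jensen: best allocation of the remaining 3 bidders over all 4 lots is Ivanova→Lot C ($139), Rivera→Lot E ($55), Leclerc→Lot G ($154), total $348.
VCG payment = (others' best without Jensen) − (others' welfare with Jensen) = 348 − 301 = $47.

Jensen pays $47.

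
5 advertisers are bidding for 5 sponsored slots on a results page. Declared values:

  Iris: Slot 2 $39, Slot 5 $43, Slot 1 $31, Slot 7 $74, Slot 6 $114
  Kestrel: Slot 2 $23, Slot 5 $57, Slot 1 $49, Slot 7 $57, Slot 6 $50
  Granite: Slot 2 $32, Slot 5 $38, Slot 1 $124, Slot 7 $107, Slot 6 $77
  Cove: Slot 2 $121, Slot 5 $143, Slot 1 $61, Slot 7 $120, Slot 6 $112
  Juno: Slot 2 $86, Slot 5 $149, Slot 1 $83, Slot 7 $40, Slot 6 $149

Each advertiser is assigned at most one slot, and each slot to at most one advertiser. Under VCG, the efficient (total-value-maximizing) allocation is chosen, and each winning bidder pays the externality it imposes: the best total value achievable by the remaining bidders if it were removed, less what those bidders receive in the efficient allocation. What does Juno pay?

Efficient allocation: Iris→Slot 6 ($114), Kestrel→Slot 7 ($57), Granite→Slot 1 ($124), Cove→Slot 2 ($121), Juno→Slot 5 ($149); total welfare W = $565.
Juno receives Slot 5 at value $149, so the others get W − 149 = $416.
Without Juno: best allocation of the remaining 4 bidders over all 5 slots is Iris→Slot 6 ($114), Kestrel→Slot 7 ($57), Granite→Slot 1 ($124), Cove→Slot 5 ($143), total $438.
VCG payment = (others' best without Juno) − (others' welfare with Juno) = 438 − 416 = $22.

Juno pays $22.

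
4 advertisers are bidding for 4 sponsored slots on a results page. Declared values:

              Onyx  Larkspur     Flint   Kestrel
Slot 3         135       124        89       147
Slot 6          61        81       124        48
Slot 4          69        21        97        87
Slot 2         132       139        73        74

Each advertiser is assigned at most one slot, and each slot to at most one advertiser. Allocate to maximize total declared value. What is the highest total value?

Max total: $485

Optimal: Onyx→Slot 3 ($135), Larkspur→Slot 2 ($139), Flint→Slot 6 ($124), Kestrel→Slot 4 ($87) — total 135+139+124+87 = $485.
Column-greedy (each slot in turn goes to its best remaining advertiser) gives $479, worse by 6.
Checked against all permutations: $485 is optimal.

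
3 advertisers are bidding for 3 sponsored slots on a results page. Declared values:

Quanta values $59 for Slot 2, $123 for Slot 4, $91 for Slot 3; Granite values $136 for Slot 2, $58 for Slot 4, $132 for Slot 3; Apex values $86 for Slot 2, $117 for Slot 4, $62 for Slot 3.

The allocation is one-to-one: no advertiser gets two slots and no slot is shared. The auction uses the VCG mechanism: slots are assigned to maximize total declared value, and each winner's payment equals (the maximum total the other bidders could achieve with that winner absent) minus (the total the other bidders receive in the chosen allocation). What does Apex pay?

Efficient allocation: Quanta→Slot 3 ($91), Granite→Slot 2 ($136), Apex→Slot 4 ($117); total welfare W = $344.
Apex receives Slot 4 at value $117, so the others get W − 117 = $227.
Without Apex: best allocation of the remaining 2 bidders over all 3 slots is Quanta→Slot 4 ($123), Granite→Slot 2 ($136), total $259.
VCG payment = (others' best without Apex) − (others' welfare with Apex) = 259 − 227 = $32.

Apex pays $32.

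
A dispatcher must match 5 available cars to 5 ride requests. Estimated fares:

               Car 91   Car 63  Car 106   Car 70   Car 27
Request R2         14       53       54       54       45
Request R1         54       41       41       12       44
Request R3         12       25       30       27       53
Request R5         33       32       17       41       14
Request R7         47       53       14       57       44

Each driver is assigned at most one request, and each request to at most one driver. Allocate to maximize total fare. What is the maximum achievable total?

Optimal: Car 91→Request R1 ($54), Car 63→Request R7 ($53), Car 106→Request R2 ($54), Car 70→Request R5 ($41), Car 27→Request R3 ($53) — total 54+53+54+41+53 = $255.
Max-entry greedy (repeatedly take the single best remaining cell) gives $250, worse by 5.
Next-best assignment: Car 91→Request R1, Car 63→Request R5, Car 106→Request R2, Car 70→Request R7, Car 27→Request R3 = $250.

Max total: $255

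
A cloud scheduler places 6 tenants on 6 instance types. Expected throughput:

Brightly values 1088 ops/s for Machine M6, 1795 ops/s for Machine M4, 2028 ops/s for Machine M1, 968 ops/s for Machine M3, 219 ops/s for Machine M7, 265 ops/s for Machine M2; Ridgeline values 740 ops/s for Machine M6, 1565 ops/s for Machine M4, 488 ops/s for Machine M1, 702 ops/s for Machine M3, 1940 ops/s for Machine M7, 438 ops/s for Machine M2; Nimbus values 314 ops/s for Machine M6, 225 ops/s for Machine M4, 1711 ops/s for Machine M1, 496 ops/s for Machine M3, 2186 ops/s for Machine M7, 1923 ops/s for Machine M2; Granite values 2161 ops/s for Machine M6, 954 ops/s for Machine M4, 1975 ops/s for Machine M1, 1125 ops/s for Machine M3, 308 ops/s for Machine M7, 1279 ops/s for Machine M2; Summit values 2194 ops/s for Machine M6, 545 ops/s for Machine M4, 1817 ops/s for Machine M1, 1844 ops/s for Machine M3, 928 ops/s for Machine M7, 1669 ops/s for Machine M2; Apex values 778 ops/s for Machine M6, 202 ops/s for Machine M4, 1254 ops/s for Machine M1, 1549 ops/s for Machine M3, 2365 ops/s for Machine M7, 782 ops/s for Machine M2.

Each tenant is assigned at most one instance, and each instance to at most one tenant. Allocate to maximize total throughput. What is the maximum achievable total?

This is a one-to-one assignment (maximum-weight bipartite matching).
Optimal: Brightly→Machine M1 (2028 ops/s), Ridgeline→Machine M4 (1565 ops/s), Nimbus→Machine M2 (1923 ops/s), Granite→Machine M6 (2161 ops/s), Summit→Machine M3 (1844 ops/s), Apex→Machine M7 (2365 ops/s) — total 2028+1565+1923+2161+1844+2365 = 11886 ops/s.
Column-greedy (each instance in turn goes to its best remaining tenant) gives 10137 ops/s, worse by 1749.
Next-best assignment: Brightly→Machine M4, Ridgeline→Machine M7, Nimbus→Machine M2, Granite→Machine M1, Summit→Machine M6, Apex→Machine M3 = 11376 ops/s.

Max total: 11886 ops/s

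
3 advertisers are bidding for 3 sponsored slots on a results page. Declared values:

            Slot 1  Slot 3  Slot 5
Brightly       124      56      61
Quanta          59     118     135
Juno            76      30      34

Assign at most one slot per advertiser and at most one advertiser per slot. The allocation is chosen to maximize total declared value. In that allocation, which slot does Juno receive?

Juno receives Slot 3.

Treat this as an assignment problem: match each advertiser to one slot.
Optimal: Brightly→Slot 1 ($124), Quanta→Slot 5 ($135), Juno→Slot 3 ($30) — total 124+135+30 = $289.
Column-greedy (each slot in turn goes to its best remaining advertiser) gives $276, worse by 13.
Swapping Quanta↔Brightly (Quanta→Slot 1 $59, Brightly→Slot 5 $61) loses 139.
No other one-to-one assignment exceeds $289.
Juno's own top slot is Slot 1 ($76), but forcing Juno→Slot 1 and reassigning the rest optimally gives only $267 — worse by 22.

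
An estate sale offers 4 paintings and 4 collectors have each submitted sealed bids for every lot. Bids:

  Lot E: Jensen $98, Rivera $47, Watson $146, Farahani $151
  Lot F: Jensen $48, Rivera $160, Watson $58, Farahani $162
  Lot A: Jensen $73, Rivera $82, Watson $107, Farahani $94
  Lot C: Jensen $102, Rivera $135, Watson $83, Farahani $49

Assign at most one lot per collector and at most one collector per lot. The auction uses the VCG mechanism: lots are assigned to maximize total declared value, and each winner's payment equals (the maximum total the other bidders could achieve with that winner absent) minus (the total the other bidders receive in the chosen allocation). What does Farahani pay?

Efficient allocation: Jensen→Lot C ($102), Rivera→Lot F ($160), Watson→Lot A ($107), Farahani→Lot E ($151); total welfare W = $520.
Farahani receives Lot E at value $151, so the others get W − 151 = $369.
Without Farahani: best allocation of the remaining 3 bidders over all 4 lots is Jensen→Lot C ($102), Rivera→Lot F ($160), Watson→Lot E ($146), total $408.
VCG payment = (others' best without Farahani) − (others' welfare with Farahani) = 408 − 369 = $39.

Farahani pays $39.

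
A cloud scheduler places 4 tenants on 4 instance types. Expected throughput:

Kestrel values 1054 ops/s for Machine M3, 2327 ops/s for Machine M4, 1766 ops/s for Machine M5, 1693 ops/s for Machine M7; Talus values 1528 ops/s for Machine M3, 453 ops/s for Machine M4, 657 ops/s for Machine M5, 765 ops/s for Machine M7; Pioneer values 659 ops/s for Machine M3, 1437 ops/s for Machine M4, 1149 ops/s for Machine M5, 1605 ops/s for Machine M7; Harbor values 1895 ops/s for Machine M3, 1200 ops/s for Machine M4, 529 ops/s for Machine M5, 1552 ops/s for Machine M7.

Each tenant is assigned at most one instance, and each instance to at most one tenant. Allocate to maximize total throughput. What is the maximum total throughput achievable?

Max total: 6556 ops/s

This is a one-to-one assignment (maximum-weight bipartite matching).
Optimal: Kestrel→Machine M4 (2327 ops/s), Talus→Machine M3 (1528 ops/s), Pioneer→Machine M5 (1149 ops/s), Harbor→Machine M7 (1552 ops/s) — total 2327+1528+1149+1552 = 6556 ops/s.
Row-greedy (each tenant in turn takes its best remaining instance) gives 5989 ops/s, worse by 567.
No other one-to-one assignment exceeds 6556 ops/s.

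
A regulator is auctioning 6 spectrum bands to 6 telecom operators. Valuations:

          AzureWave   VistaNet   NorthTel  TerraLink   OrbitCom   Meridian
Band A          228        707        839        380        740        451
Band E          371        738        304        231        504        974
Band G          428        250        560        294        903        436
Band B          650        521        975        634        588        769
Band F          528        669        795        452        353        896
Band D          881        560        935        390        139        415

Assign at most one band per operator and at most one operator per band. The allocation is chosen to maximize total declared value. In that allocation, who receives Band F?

VistaNet receives Band F.

Optimal: AzureWave→Band D ($881M), VistaNet→Band F ($669M), NorthTel→Band A ($839M), TerraLink→Band B ($634M), OrbitCom→Band G ($903M), Meridian→Band E ($974M) — total 881+669+839+634+903+974 = $4900M.
Row-greedy (each operator in turn takes its best remaining band) gives $4400M, worse by 500.
Next-best assignment: AzureWave→Band D, VistaNet→Band A, NorthTel→Band F, TerraLink→Band B, OrbitCom→Band G, Meridian→Band E = $4894M.
Swapping AzureWave↔VistaNet (AzureWave→Band F $528M, VistaNet→Band D $560M) loses 462.
VistaNet's own top band is Band E ($738M), but forcing VistaNet→Band E and reassigning the rest optimally gives only $4891M — worse by 9.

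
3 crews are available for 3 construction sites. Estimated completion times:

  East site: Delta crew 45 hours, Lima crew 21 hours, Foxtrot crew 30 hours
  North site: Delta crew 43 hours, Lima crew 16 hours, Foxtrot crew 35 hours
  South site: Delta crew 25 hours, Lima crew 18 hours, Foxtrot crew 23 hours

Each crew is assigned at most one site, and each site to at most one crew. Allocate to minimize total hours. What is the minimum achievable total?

Minimum total: 71 hours

This is a one-to-one assignment (minimum-cost bipartite matching).
Optimal: Delta crew→South site (25 hours), Lima crew→North site (16 hours), Foxtrot crew→East site (30 hours) — total 25+16+30 = 71 hours.
Next-best assignment: Delta crew→South site, Lima crew→East site, Foxtrot crew→North site = 81 hours.
Swapping Foxtrot crew↔Delta crew (Foxtrot crew→South site 23 hours, Delta crew→East site 45 hours) adds 13.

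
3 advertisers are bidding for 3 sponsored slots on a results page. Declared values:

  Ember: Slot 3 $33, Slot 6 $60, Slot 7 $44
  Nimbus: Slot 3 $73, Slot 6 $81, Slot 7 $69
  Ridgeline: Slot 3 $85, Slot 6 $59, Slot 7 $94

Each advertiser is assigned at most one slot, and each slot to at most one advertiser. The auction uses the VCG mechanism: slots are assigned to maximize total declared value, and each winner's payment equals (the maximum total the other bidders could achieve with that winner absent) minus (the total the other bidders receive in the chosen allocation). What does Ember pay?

Ember pays $8.

Efficient allocation: Ember→Slot 6 ($60), Nimbus→Slot 3 ($73), Ridgeline→Slot 7 ($94); total welfare W = $227.
Ember receives Slot 6 at value $60, so the others get W − 60 = $167.
Without Ember: best allocation of the remaining 2 bidders over all 3 slots is Nimbus→Slot 6 ($81), Ridgeline→Slot 7 ($94), total $175.
VCG payment = (others' best without Ember) − (others' welfare with Ember) = 175 − 167 = $8.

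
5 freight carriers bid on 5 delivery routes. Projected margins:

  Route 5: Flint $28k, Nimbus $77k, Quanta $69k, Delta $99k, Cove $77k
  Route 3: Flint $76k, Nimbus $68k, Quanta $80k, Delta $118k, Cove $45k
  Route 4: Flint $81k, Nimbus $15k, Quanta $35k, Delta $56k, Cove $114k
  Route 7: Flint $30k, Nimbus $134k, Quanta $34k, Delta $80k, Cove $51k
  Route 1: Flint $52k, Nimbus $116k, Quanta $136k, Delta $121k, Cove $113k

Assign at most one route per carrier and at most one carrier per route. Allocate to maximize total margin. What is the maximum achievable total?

Optimal: Flint→Route 3 ($76k), Nimbus→Route 7 ($134k), Quanta→Route 1 ($136k), Delta→Route 5 ($99k), Cove→Route 4 ($114k) — total 76+134+136+99+114 = $559k.
Column-greedy (each route in turn goes to its best remaining carrier) gives $479k, worse by 80.

Maximum total: $559k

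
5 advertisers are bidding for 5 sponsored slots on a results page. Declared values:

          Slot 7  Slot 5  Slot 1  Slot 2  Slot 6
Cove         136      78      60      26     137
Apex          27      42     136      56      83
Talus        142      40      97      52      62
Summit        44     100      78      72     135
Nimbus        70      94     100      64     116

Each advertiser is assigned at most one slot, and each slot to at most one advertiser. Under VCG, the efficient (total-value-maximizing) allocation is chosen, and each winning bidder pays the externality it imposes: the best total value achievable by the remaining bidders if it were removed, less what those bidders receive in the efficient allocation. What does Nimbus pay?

Efficient allocation: Cove→Slot 6 ($137), Apex→Slot 1 ($136), Talus→Slot 7 ($142), Summit→Slot 2 ($72), Nimbus→Slot 5 ($94); total welfare W = $581.
Nimbus receives Slot 5 at value $94, so the others get W − 94 = $487.
Without Nimbus: best allocation of the remaining 4 bidders over all 5 slots is Cove→Slot 6 ($137), Apex→Slot 1 ($136), Talus→Slot 7 ($142), Summit→Slot 5 ($100), total $515.
VCG payment = (others' best without Nimbus) − (others' welfare with Nimbus) = 515 − 487 = $28.

Nimbus pays $28.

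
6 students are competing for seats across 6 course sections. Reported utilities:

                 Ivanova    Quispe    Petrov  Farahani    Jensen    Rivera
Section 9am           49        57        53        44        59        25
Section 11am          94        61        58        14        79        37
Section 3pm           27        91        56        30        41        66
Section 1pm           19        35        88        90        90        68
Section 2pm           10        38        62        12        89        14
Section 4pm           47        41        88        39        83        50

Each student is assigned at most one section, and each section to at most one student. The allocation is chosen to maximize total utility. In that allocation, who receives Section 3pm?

Rivera receives Section 3pm.

Optimal: Ivanova→Section 11am (94 points), Quispe→Section 9am (57 points), Petrov→Section 4pm (88 points), Farahani→Section 1pm (90 points), Jensen→Section 2pm (89 points), Rivera→Section 3pm (66 points) — total 94+57+88+90+89+66 = 484 points.
Column-greedy (each section in turn goes to its best remaining student) gives 446 points, worse by 38.
Next-best assignment: Ivanova→Section 11am, Quispe→Section 3pm, Petrov→Section 4pm, Farahani→Section 1pm, Jensen→Section 2pm, Rivera→Section 9am = 477 points.
No other one-to-one assignment exceeds 484 points.
Rivera's own top section is Section 1pm (68 points), but forcing Rivera→Section 1pm and reassigning the rest optimally gives only 474 points — worse by 10.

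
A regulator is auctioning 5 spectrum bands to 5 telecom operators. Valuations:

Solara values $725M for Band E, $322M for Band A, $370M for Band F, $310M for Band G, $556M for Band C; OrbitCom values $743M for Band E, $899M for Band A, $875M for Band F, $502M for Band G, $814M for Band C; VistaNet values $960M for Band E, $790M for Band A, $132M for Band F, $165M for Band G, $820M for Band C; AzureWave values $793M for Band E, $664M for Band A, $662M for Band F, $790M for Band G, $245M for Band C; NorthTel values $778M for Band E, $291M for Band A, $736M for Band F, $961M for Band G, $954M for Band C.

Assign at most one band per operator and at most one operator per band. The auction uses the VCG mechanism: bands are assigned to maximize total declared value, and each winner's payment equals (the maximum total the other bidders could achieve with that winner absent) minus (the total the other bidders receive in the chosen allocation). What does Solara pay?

Efficient allocation: Solara→Band E ($725M), OrbitCom→Band F ($875M), VistaNet→Band A ($790M), AzureWave→Band G ($790M), NorthTel→Band C ($954M); total welfare W = $4134M.
Solara receives Band E at value $725M, so the others get W − 725 = $3409M.
Without Solara: best allocation of the remaining 4 bidders over all 5 bands is OrbitCom→Band A ($899M), VistaNet→Band E ($960M), AzureWave→Band G ($790M), NorthTel→Band C ($954M), total $3603M.
VCG payment = (others' best without Solara) − (others' welfare with Solara) = 3603 − 3409 = $194M.

Solara pays $194M.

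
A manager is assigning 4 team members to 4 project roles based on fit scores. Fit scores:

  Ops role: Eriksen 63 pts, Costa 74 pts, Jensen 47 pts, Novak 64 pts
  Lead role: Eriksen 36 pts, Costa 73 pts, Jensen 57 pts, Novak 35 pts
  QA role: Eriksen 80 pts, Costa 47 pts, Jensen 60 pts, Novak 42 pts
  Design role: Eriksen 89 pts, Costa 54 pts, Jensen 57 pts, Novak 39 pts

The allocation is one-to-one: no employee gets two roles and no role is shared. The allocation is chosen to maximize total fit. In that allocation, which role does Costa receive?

Treat this as an assignment problem: match each employee to one role.
Optimal: Eriksen→Design role (89 pts), Costa→Lead role (73 pts), Jensen→QA role (60 pts), Novak→Ops role (64 pts) — total 89+73+60+64 = 286 pts.
Column-greedy (each role in turn goes to its best remaining employee) gives 250 pts, worse by 36.
Every other assignment is strictly worse.
Costa's own top role is Ops role (74 pts), but forcing Costa→Ops role and reassigning the rest optimally gives only 262 pts — worse by 24.

Costa receives Lead role.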